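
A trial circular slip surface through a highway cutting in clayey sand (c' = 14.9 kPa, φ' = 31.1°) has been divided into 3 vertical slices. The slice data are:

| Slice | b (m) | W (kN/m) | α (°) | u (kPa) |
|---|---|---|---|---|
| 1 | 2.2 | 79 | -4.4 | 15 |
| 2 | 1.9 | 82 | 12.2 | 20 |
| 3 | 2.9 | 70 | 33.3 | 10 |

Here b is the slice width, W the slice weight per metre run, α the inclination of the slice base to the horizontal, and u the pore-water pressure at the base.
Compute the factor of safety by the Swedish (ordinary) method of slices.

Ordinary method of slices: FS = Σ[c'·Δl_i + (W_i cosα_i − u_i·Δl_i)·tanφ'] / Σ W_i sinα_i, with Δl_i = b_i / cosα_i.
Slice 1: Δl = 2.2/cos(-4.4°) = 2.207 m; N'_1 = 79·cos(-4.4°) − 15·2.207 = 45.7; c'Δl = 32.88; W sinα = -6.1
Slice 2: Δl = 1.9/cos12.2° = 1.944 m; N'_2 = 82·cos12.2° − 20·1.944 = 41.3; c'Δl = 28.96; W sinα = 17.3
Slice 3: Δl = 2.9/cos33.3° = 3.470 m; N'_3 = 70·cos33.3° − 10·3.470 = 23.8; c'Δl = 51.70; W sinα = 38.4
Σc'Δl = 113.5 kN/m; ΣN' = 110.7 kN/m; ΣW sinα = 49.7 kN/m
Resisting = 113.5 + 110.7·tan31.1° = 113.5 + 66.8 = 180.3 kN/m
FS = 180.3 / 49.7 = 3.629

FS = 3.63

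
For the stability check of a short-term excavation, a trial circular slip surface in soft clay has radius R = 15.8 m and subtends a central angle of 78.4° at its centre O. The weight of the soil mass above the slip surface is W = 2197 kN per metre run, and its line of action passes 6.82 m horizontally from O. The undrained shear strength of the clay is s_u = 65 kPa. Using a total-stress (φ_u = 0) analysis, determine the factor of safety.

FS = 1.48

Taking moments about the centre O, the resisting moment is provided by the undrained shear strength acting along the arc:
Arc length L_a = R·θ = 15.8·(78.4°·π/180) = 15.8·1.3683 = 21.62 m
M_R = s_u·L_a·R = 65·21.62·15.8 = 22203.5 kN·m/m
M_D = W·d = 2197·6.82 = 14983.5 kN·m/m
FS = M_R / M_D = 22203.5 / 14983.5 = 1.482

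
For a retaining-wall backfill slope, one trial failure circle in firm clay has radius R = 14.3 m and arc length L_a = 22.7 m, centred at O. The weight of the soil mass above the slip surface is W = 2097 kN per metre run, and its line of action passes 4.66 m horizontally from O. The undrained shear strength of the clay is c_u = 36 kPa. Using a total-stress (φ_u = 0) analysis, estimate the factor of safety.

FS = 1.20

Taking moments about the centre O, the resisting moment is provided by the undrained shear strength acting along the arc:
M_R = c_u·L_a·R = 36·22.70·14.3 = 11686.0 kN·m/m
M_D = W·d = 2097·4.66 = 9772.0 kN·m/m
FS = M_R / M_D = 11686.0 / 9772.0 = 1.196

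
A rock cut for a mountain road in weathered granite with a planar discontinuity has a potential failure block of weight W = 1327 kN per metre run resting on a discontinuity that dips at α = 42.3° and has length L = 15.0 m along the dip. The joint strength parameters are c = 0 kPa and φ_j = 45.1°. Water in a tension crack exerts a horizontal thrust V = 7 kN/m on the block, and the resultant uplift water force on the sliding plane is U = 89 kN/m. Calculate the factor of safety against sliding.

FS = 0.99

Resolving the block weight along and normal to the plane and applying the Mohr–Coulomb strength on the joint:
N' = W cosα − U − V sinα = 1327·cos42.3° − 89 − 7·sin42.3° = 887.8 kN/m
Driving force T = W sinα + V cosα = 1327·sin42.3° + 7·cos42.3° = 898.3 kN/m
Resisting force R = c·L + N'·tanφ_j = 0·15.0 + 887.8·tan45.1° = 0.0 + 890.9 = 890.9 kN/m
FS = R / T = 890.9 / 898.3 = 0.992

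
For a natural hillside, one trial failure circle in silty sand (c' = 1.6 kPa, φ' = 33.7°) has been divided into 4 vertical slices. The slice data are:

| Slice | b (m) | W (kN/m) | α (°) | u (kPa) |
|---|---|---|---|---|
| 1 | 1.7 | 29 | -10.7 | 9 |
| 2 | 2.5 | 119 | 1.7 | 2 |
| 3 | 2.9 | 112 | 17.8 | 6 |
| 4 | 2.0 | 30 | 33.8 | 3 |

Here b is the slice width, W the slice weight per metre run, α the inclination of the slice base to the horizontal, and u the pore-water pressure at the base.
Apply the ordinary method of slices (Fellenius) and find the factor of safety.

FS = 3.48

Ordinary method of slices: FS = Σ[c'·Δl_i + (W_i cosα_i − u_i·Δl_i)·tanφ'] / Σ W_i sinα_i, with Δl_i = b_i / cosα_i.
Slice 1: Δl = 1.7/cos(-10.7°) = 1.730 m; N'_1 = 29·cos(-10.7°) − 9·1.730 = 12.9; c'Δl = 2.77; W sinα = -5.4
Slice 2: Δl = 2.5/cos1.7° = 2.501 m; N'_2 = 119·cos1.7° − 2·2.501 = 113.9; c'Δl = 4.00; W sinα = 3.5
Slice 3: Δl = 2.9/cos17.8° = 3.046 m; N'_3 = 112·cos17.8° − 6·3.046 = 88.4; c'Δl = 4.87; W sinα = 34.2
Slice 4: Δl = 2.0/cos33.8° = 2.407 m; N'_4 = 30·cos33.8° − 3·2.407 = 17.7; c'Δl = 3.85; W sinα = 16.7
Σc'Δl = 15.5 kN/m; ΣN' = 232.9 kN/m; ΣW sinα = 49.1 kN/m
Resisting = 15.5 + 232.9·tan33.7° = 15.5 + 155.4 = 170.8 kN/m
FS = 170.8 / 49.1 = 3.482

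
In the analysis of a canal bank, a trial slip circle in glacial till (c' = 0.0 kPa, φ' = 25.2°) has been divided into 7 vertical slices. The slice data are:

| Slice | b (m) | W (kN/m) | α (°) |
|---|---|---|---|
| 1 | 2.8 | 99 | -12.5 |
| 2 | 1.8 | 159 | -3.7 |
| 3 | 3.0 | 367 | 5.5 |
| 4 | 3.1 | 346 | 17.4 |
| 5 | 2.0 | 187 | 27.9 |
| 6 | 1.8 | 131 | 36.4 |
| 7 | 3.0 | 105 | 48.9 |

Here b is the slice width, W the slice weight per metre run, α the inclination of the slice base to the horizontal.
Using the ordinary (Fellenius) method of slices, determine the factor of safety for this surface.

Ordinary method of slices: FS = Σ[c'·Δl_i + (W_i cosα_i)·tanφ'] / Σ W_i sinα_i, with Δl_i = b_i / cosα_i.
Slice 1: Δl = 2.8/cos(-12.5°) = 2.868 m; N'_1 = 99·cos(-12.5°) = 96.7; c'Δl = 0.00; W sinα = -21.4
Slice 2: Δl = 1.8/cos(-3.7°) = 1.804 m; N'_2 = 159·cos(-3.7°) = 158.7; c'Δl = 0.00; W sinα = -10.3
Slice 3: Δl = 3.0/cos5.5° = 3.014 m; N'_3 = 367·cos5.5° = 365.3; c'Δl = 0.00; W sinα = 35.2
Slice 4: Δl = 3.1/cos17.4° = 3.249 m; N'_4 = 346·cos17.4° = 330.2; c'Δl = 0.00; W sinα = 103.5
Slice 5: Δl = 2.0/cos27.9° = 2.263 m; N'_5 = 187·cos27.9° = 165.3; c'Δl = 0.00; W sinα = 87.5
Slice 6: Δl = 1.8/cos36.4° = 2.236 m; N'_6 = 131·cos36.4° = 105.4; c'Δl = 0.00; W sinα = 77.7
Slice 7: Δl = 3.0/cos48.9° = 4.564 m; N'_7 = 105·cos48.9° = 69.0; c'Δl = 0.00; W sinα = 79.1
Σc'Δl = 0.0 kN/m; ΣN' = 1290.5 kN/m; ΣW sinα = 351.3 kN/m
Resisting = 0.0 + 1290.5·tan25.2° = 0.0 + 607.3 = 607.3 kN/m
FS = 607.3 / 351.3 = 1.729

FS = 1.73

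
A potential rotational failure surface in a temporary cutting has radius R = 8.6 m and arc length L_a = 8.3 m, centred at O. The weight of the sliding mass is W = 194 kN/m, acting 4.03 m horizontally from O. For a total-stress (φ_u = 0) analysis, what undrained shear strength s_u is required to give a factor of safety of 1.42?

FS = s_u·L_a·R / (W·d), so s_u = FS·W·d / (L_a·R).
s_u = 1.42·194·4.03 / (8.30·8.6) = 1110.2 / 71.38 = 15.55 kPa

s_u = 15.6 kPa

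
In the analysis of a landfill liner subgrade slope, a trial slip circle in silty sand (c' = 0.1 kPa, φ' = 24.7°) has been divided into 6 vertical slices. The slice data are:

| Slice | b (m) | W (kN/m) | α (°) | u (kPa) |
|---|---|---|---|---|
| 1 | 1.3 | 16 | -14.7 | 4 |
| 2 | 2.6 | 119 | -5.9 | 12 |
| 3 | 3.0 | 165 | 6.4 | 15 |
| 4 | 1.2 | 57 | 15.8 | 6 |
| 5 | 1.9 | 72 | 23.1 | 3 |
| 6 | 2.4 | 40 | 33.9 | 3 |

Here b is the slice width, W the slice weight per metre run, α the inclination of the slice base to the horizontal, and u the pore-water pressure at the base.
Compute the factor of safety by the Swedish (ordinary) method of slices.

Ordinary method of slices: FS = Σ[c'·Δl_i + (W_i cosα_i − u_i·Δl_i)·tanφ'] / Σ W_i sinα_i, with Δl_i = b_i / cosα_i.
Slice 1: Δl = 1.3/cos(-14.7°) = 1.344 m; N'_1 = 16·cos(-14.7°) − 4·1.344 = 10.1; c'Δl = 0.13; W sinα = -4.1
Slice 2: Δl = 2.6/cos(-5.9°) = 2.614 m; N'_2 = 119·cos(-5.9°) − 12·2.614 = 87.0; c'Δl = 0.26; W sinα = -12.2
Slice 3: Δl = 3.0/cos6.4° = 3.019 m; N'_3 = 165·cos6.4° − 15·3.019 = 118.7; c'Δl = 0.30; W sinα = 18.4
Slice 4: Δl = 1.2/cos15.8° = 1.247 m; N'_4 = 57·cos15.8° − 6·1.247 = 47.4; c'Δl = 0.12; W sinα = 15.5
Slice 5: Δl = 1.9/cos23.1° = 2.066 m; N'_5 = 72·cos23.1° − 3·2.066 = 60.0; c'Δl = 0.21; W sinα = 28.2
Slice 6: Δl = 2.4/cos33.9° = 2.892 m; N'_6 = 40·cos33.9° − 3·2.892 = 24.5; c'Δl = 0.29; W sinα = 22.3
Σc'Δl = 1.3 kN/m; ΣN' = 347.7 kN/m; ΣW sinα = 68.2 kN/m
Resisting = 1.3 + 347.7·tan24.7° = 1.3 + 159.9 = 161.2 kN/m
FS = 161.2 / 68.2 = 2.365

FS = 2.37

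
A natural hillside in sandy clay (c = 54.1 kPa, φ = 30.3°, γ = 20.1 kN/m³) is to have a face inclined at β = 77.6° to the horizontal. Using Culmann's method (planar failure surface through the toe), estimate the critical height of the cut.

Culmann's analysis gives the critical failure plane at α_cr = (β + φ)/2 = (77.6 + 30.3)/2 = 53.9°, and the critical height
H_c = (4c/γ) · sinβ cosφ / [1 − cos(β − φ)]
    = (4·54.1/20.1) · sin77.6°·cos30.3° / [1 − cos(47.3°)]
    = 10.766 · 0.9767·0.8634 / [1 − 0.6782]
    = 10.766 · 0.8433 / 0.3218
    = 28.21 m

H_c = 28.21 m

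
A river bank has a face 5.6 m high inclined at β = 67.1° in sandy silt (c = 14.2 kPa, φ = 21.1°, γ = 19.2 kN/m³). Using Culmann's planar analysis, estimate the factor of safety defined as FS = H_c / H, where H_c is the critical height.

FS = 1.49

H_c = (4c/γ) · sinβ cosφ / [1 − cos(β − φ)]
    = (4·14.2/19.2) · sin67.1°·cos21.1° / [1 − cos46.0°]
    = 2.958 · 0.8594 / 0.3053 = 8.33 m
FS = H_c / H = 8.33 / 5.6 = 1.487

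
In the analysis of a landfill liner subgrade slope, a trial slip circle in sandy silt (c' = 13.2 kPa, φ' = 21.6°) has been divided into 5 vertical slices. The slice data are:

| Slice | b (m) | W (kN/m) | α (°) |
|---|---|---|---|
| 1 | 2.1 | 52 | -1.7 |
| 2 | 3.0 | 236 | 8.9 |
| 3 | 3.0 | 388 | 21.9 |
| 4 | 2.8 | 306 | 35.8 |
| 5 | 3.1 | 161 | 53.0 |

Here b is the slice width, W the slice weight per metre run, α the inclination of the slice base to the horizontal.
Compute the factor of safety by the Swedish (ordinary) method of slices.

Ordinary method of slices: FS = Σ[c'·Δl_i + (W_i cosα_i)·tanφ'] / Σ W_i sinα_i, with Δl_i = b_i / cosα_i.
Slice 1: Δl = 2.1/cos(-1.7°) = 2.101 m; N'_1 = 52·cos(-1.7°) = 52.0; c'Δl = 27.73; W sinα = -1.5
Slice 2: Δl = 3.0/cos8.9° = 3.037 m; N'_2 = 236·cos8.9° = 233.2; c'Δl = 40.08; W sinα = 36.5
Slice 3: Δl = 3.0/cos21.9° = 3.233 m; N'_3 = 388·cos21.9° = 360.0; c'Δl = 42.68; W sinα = 144.7
Slice 4: Δl = 2.8/cos35.8° = 3.452 m; N'_4 = 306·cos35.8° = 248.2; c'Δl = 45.57; W sinα = 179.0
Slice 5: Δl = 3.1/cos53.0° = 5.151 m; N'_5 = 161·cos53.0° = 96.9; c'Δl = 67.99; W sinα = 128.6
Σc'Δl = 224.1 kN/m; ΣN' = 990.2 kN/m; ΣW sinα = 487.3 kN/m
Resisting = 224.1 + 990.2·tan21.6° = 224.1 + 392.1 = 616.1 kN/m
FS = 616.1 / 487.3 = 1.264

FS = 1.26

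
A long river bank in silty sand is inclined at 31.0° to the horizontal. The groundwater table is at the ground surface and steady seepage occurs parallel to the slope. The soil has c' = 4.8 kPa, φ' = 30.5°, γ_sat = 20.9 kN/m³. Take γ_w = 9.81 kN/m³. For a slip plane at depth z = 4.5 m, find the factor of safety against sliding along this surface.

With seepage parallel to the slope and the water table at the surface, the effective normal stress on the slip plane uses the buoyant unit weight γ' = γ_sat − γ_w while the driving shear stress uses γ_sat:
FS = [c' + γ' z cos²β tanφ'] / [γ_sat z sinβ cosβ]
γ' = 20.9 − 9.81 = 11.09 kN/m³
Numerator = 4.8 + 11.09·4.5·cos²31.0°·tan30.5° = 4.8 + 11.09·4.5·0.7347·0.5890 = 26.399 kPa
Denominator = 20.9·4.5·sin31.0°·cos31.0° = 20.9·4.5·0.5150·0.8572 = 41.521 kPa
FS = 26.399 / 41.521 = 0.636

FS = 0.64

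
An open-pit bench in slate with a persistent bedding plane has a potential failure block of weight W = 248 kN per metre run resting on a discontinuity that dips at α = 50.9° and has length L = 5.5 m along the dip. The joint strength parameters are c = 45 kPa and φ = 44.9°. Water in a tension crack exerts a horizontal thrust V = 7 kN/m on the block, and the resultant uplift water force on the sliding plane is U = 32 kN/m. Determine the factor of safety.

Resolving the block weight along and normal to the plane and applying the Mohr–Coulomb strength on the joint:
N' = W cosα − U − V sinα = 248·cos50.9° − 32 − 7·sin50.9° = 119.0 kN/m
Driving force T = W sinα + V cosα = 248·sin50.9° + 7·cos50.9° = 196.9 kN/m
Resisting force R = c·L + N'·tanφ = 45·5.5 + 119.0·tan44.9° = 247.5 + 118.6 = 366.1 kN/m
FS = R / T = 366.1 / 196.9 = 1.859

FS = 1.86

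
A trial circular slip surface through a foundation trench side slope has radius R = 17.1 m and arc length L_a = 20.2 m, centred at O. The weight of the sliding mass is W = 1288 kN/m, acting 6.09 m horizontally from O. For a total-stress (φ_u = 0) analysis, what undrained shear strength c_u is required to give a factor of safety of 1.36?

c_u = 30.9 kPa

FS = c_u·L_a·R / (W·d), so c_u = FS·W·d / (L_a·R).
c_u = 1.36·1288·6.09 / (20.20·17.1) = 10667.7 / 345.42 = 30.88 kPa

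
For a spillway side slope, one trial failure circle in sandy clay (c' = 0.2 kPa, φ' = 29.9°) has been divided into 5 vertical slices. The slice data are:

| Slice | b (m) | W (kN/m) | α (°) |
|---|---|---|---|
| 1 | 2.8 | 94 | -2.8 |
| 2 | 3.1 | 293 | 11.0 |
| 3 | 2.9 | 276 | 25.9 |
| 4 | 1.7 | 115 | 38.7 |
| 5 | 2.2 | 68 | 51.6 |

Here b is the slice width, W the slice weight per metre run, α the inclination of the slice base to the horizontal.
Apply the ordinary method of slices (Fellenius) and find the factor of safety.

Ordinary method of slices: FS = Σ[c'·Δl_i + (W_i cosα_i)·tanφ'] / Σ W_i sinα_i, with Δl_i = b_i / cosα_i.
Slice 1: Δl = 2.8/cos(-2.8°) = 2.803 m; N'_1 = 94·cos(-2.8°) = 93.9; c'Δl = 0.56; W sinα = -4.6
Slice 2: Δl = 3.1/cos11.0° = 3.158 m; N'_2 = 293·cos11.0° = 287.6; c'Δl = 0.63; W sinα = 55.9
Slice 3: Δl = 2.9/cos25.9° = 3.224 m; N'_3 = 276·cos25.9° = 248.3; c'Δl = 0.64; W sinα = 120.6
Slice 4: Δl = 1.7/cos38.7° = 2.178 m; N'_4 = 115·cos38.7° = 89.7; c'Δl = 0.44; W sinα = 71.9
Slice 5: Δl = 2.2/cos51.6° = 3.542 m; N'_5 = 68·cos51.6° = 42.2; c'Δl = 0.71; W sinα = 53.3
Σc'Δl = 3.0 kN/m; ΣN' = 761.8 kN/m; ΣW sinα = 297.1 kN/m
Resisting = 3.0 + 761.8·tan29.9° = 3.0 + 438.0 = 441.0 kN/m
FS = 441.0 / 297.1 = 1.485

FS = 1.48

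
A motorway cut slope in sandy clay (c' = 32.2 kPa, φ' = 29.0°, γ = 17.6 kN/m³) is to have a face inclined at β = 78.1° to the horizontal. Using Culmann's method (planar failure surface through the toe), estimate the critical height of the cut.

H_c = 18.14 m

Culmann's analysis gives the critical failure plane at α_cr = (β + φ')/2 = (78.1 + 29.0)/2 = 53.5°, and the critical height
H_c = (4c'/γ) · sinβ cosφ' / [1 − cos(β − φ')]
    = (4·32.2/17.6) · sin78.1°·cos29.0° / [1 − cos(49.1°)]
    = 7.318 · 0.9785·0.8746 / [1 − 0.6547]
    = 7.318 · 0.8558 / 0.3453
    = 18.14 m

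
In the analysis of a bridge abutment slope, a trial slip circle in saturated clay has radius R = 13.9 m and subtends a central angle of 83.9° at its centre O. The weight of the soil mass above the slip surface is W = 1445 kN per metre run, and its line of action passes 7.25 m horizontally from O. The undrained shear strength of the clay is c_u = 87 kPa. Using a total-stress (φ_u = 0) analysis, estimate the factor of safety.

FS = 2.35

Taking moments about the centre O, the resisting moment is provided by the undrained shear strength acting along the arc:
Arc length L_a = R·θ = 13.9·(83.9°·π/180) = 13.9·1.4643 = 20.35 m
M_R = c_u·L_a·R = 87·20.35·13.9 = 24614.3 kN·m/m
M_D = W·d = 1445·7.25 = 10476.2 kN·m/m
FS = M_R / M_D = 24614.3 / 10476.2 = 2.350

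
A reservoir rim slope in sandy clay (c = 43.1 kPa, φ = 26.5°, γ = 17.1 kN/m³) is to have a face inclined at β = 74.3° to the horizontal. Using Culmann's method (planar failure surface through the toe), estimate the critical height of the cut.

H_c = 26.46 m

Culmann's analysis gives the critical failure plane at α_cr = (β + φ)/2 = (74.3 + 26.5)/2 = 50.4°, and the critical height
H_c = (4c/γ) · sinβ cosφ / [1 − cos(β − φ)]
    = (4·43.1/17.1) · sin74.3°·cos26.5° / [1 − cos(47.8°)]
    = 10.082 · 0.9627·0.8949 / [1 − 0.6717]
    = 10.082 · 0.8615 / 0.3283
    = 26.46 m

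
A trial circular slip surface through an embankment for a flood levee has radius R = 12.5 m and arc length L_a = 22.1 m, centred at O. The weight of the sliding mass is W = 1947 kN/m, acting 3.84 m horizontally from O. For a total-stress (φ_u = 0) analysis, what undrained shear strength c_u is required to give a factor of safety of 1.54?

c_u = 41.7 kPa

FS = c_u·L_a·R / (W·d), so c_u = FS·W·d / (L_a·R).
c_u = 1.54·1947·3.84 / (22.10·12.5) = 11513.8 / 276.25 = 41.68 kPa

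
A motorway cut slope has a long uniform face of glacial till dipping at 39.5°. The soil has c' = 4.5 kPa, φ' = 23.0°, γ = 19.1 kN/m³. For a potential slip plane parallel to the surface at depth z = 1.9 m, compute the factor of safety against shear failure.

For an infinite slope with a slip plane parallel to the surface (no pore pressure): FS = [c' + γz cos²β tanφ'] / [γz sinβ cosβ].
γz = 19.1·1.9 = 36.29 kN/m²
Numerator = 4.5 + 36.29·cos²39.5°·tan23.0° = 4.5 + 36.29·0.5954·0.4245 = 13.672 kPa
Denominator = 36.29·sin39.5°·cos39.5° = 36.29·0.6361·0.7716 = 17.812 kPa
FS = 13.672 / 17.812 = 0.768

FS = 0.77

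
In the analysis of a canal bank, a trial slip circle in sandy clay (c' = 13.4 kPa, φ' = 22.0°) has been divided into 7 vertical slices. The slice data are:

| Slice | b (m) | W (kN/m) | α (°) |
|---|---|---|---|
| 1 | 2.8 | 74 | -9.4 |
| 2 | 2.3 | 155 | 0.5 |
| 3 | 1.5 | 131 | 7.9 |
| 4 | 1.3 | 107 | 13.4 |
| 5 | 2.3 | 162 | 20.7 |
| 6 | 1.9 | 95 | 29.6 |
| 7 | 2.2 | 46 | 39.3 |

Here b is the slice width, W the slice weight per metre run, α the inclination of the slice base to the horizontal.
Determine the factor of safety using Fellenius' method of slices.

Ordinary method of slices: FS = Σ[c'·Δl_i + (W_i cosα_i)·tanφ'] / Σ W_i sinα_i, with Δl_i = b_i / cosα_i.
Slice 1: Δl = 2.8/cos(-9.4°) = 2.838 m; N'_1 = 74·cos(-9.4°) = 73.0; c'Δl = 38.03; W sinα = -12.1
Slice 2: Δl = 2.3/cos0.5° = 2.300 m; N'_2 = 155·cos0.5° = 155.0; c'Δl = 30.82; W sinα = 1.4
Slice 3: Δl = 1.5/cos7.9° = 1.514 m; N'_3 = 131·cos7.9° = 129.8; c'Δl = 20.29; W sinα = 18.0
Slice 4: Δl = 1.3/cos13.4° = 1.336 m; N'_4 = 107·cos13.4° = 104.1; c'Δl = 17.91; W sinα = 24.8
Slice 5: Δl = 2.3/cos20.7° = 2.459 m; N'_5 = 162·cos20.7° = 151.5; c'Δl = 32.95; W sinα = 57.3
Slice 6: Δl = 1.9/cos29.6° = 2.185 m; N'_6 = 95·cos29.6° = 82.6; c'Δl = 29.28; W sinα = 46.9
Slice 7: Δl = 2.2/cos39.3° = 2.843 m; N'_7 = 46·cos39.3° = 35.6; c'Δl = 38.10; W sinα = 29.1
Σc'Δl = 207.4 kN/m; ΣN' = 731.6 kN/m; ΣW sinα = 165.4 kN/m
Resisting = 207.4 + 731.6·tan22.0° = 207.4 + 295.6 = 503.0 kN/m
FS = 503.0 / 165.4 = 3.041

FS = 3.04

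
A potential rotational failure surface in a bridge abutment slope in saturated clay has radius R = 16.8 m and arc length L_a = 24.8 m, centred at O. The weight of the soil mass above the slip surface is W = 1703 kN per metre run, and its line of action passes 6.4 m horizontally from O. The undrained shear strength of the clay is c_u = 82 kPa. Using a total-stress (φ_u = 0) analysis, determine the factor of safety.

Taking moments about the centre O, the resisting moment is provided by the undrained shear strength acting along the arc:
M_R = c_u·L_a·R = 82·24.80·16.8 = 34164.5 kN·m/m
M_D = W·d = 1703·6.4 = 10899.2 kN·m/m
FS = M_R / M_D = 34164.5 / 10899.2 = 3.135

FS = 3.13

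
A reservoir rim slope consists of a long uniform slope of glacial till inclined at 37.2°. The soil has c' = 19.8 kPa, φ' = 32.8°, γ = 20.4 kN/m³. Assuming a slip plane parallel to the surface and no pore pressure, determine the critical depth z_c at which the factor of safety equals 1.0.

z_c = 13.35 m

Setting FS = 1.00 in FS = [c' + γz cos²β tanφ'] / [γz sinβ cosβ] and solving for z:
z = c' / [γ cosβ (FS·sinβ − cosβ·tanφ')]
  = 19.8 / [20.4·cos37.2°·(1.00·sin37.2° − cos37.2°·tan32.8°)]
  = 19.8 / [20.4·0.7965·(1.00·0.6046 − 0.7965·0.6445)]
  = 19.8 / 1.4831 = 13.351 m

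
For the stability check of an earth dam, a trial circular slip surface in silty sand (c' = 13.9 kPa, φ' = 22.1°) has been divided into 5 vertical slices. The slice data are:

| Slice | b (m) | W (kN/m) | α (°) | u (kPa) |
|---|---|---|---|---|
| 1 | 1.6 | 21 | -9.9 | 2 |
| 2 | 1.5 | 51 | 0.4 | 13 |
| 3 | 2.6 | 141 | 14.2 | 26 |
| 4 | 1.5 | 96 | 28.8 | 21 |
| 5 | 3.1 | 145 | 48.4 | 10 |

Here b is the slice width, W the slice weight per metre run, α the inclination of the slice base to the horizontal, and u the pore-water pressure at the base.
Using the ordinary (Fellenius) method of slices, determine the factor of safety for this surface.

FS = 1.38

Ordinary method of slices: FS = Σ[c'·Δl_i + (W_i cosα_i − u_i·Δl_i)·tanφ'] / Σ W_i sinα_i, with Δl_i = b_i / cosα_i.
Slice 1: Δl = 1.6/cos(-9.9°) = 1.624 m; N'_1 = 21·cos(-9.9°) − 2·1.624 = 17.4; c'Δl = 22.58; W sinα = -3.6
Slice 2: Δl = 1.5/cos0.4° = 1.500 m; N'_2 = 51·cos0.4° − 13·1.500 = 31.5; c'Δl = 20.85; W sinα = 0.4
Slice 3: Δl = 2.6/cos14.2° = 2.682 m; N'_3 = 141·cos14.2° − 26·2.682 = 67.0; c'Δl = 37.28; W sinα = 34.6
Slice 4: Δl = 1.5/cos28.8° = 1.712 m; N'_4 = 96·cos28.8° − 21·1.712 = 48.2; c'Δl = 23.79; W sinα = 46.2
Slice 5: Δl = 3.1/cos48.4° = 4.669 m; N'_5 = 145·cos48.4° − 10·4.669 = 49.6; c'Δl = 64.90; W sinα = 108.4
Σc'Δl = 169.4 kN/m; ΣN' = 213.7 kN/m; ΣW sinα = 186.0 kN/m
Resisting = 169.4 + 213.7·tan22.1° = 169.4 + 86.8 = 256.2 kN/m
FS = 256.2 / 186.0 = 1.377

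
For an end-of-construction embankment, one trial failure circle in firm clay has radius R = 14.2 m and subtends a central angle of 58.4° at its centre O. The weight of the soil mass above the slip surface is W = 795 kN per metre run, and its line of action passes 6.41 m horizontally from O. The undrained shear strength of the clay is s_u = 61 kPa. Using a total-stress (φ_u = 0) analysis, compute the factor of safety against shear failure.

Taking moments about the centre O, the resisting moment is provided by the undrained shear strength acting along the arc:
Arc length L_a = R·θ = 14.2·(58.4°·π/180) = 14.2·1.0193 = 14.47 m
M_R = s_u·L_a·R = 61·14.47·14.2 = 12537.1 kN·m/m
M_D = W·d = 795·6.41 = 5095.9 kN·m/m
FS = M_R / M_D = 12537.1 / 5095.9 = 2.460

FS = 2.46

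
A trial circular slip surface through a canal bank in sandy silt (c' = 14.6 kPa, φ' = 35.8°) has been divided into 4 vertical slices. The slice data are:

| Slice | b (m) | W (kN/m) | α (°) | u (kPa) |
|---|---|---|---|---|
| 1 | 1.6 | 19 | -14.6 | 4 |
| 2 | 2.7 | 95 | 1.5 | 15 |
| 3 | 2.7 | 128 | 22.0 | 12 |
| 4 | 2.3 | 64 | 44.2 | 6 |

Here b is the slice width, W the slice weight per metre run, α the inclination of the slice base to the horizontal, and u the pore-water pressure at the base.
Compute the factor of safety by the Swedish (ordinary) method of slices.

FS = 3.11

Ordinary method of slices: FS = Σ[c'·Δl_i + (W_i cosα_i − u_i·Δl_i)·tanφ'] / Σ W_i sinα_i, with Δl_i = b_i / cosα_i.
Slice 1: Δl = 1.6/cos(-14.6°) = 1.653 m; N'_1 = 19·cos(-14.6°) − 4·1.653 = 11.8; c'Δl = 24.14; W sinα = -4.8
Slice 2: Δl = 2.7/cos1.5° = 2.701 m; N'_2 = 95·cos1.5° − 15·2.701 = 54.5; c'Δl = 39.43; W sinα = 2.5
Slice 3: Δl = 2.7/cos22.0° = 2.912 m; N'_3 = 128·cos22.0° − 12·2.912 = 83.7; c'Δl = 42.52; W sinα = 47.9
Slice 4: Δl = 2.3/cos44.2° = 3.208 m; N'_4 = 64·cos44.2° − 6·3.208 = 26.6; c'Δl = 46.84; W sinα = 44.6
Σc'Δl = 152.9 kN/m; ΣN' = 176.6 kN/m; ΣW sinα = 90.3 kN/m
Resisting = 152.9 + 176.6·tan35.8° = 152.9 + 127.4 = 280.3 kN/m
FS = 280.3 / 90.3 = 3.105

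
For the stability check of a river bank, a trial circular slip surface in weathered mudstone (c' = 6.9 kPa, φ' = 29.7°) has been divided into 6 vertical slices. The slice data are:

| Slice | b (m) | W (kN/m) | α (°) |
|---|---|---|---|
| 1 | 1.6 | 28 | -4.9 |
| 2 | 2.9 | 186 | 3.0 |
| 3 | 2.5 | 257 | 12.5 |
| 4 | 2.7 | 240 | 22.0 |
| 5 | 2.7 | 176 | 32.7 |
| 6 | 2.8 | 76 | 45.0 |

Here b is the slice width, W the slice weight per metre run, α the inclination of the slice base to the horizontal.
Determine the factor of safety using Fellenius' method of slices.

Ordinary method of slices: FS = Σ[c'·Δl_i + (W_i cosα_i)·tanφ'] / Σ W_i sinα_i, with Δl_i = b_i / cosα_i.
Slice 1: Δl = 1.6/cos(-4.9°) = 1.606 m; N'_1 = 28·cos(-4.9°) = 27.9; c'Δl = 11.08; W sinα = -2.4
Slice 2: Δl = 2.9/cos3.0° = 2.904 m; N'_2 = 186·cos3.0° = 185.7; c'Δl = 20.04; W sinα = 9.7
Slice 3: Δl = 2.5/cos12.5° = 2.561 m; N'_3 = 257·cos12.5° = 250.9; c'Δl = 17.67; W sinα = 55.6
Slice 4: Δl = 2.7/cos22.0° = 2.912 m; N'_4 = 240·cos22.0° = 222.5; c'Δl = 20.09; W sinα = 89.9
Slice 5: Δl = 2.7/cos32.7° = 3.209 m; N'_5 = 176·cos32.7° = 148.1; c'Δl = 22.14; W sinα = 95.1
Slice 6: Δl = 2.8/cos45.0° = 3.960 m; N'_6 = 76·cos45.0° = 53.7; c'Δl = 27.32; W sinα = 53.7
Σc'Δl = 118.3 kN/m; ΣN' = 888.9 kN/m; ΣW sinα = 301.7 kN/m
Resisting = 118.3 + 888.9·tan29.7° = 118.3 + 507.0 = 625.4 kN/m
FS = 625.4 / 301.7 = 2.073

FS = 2.07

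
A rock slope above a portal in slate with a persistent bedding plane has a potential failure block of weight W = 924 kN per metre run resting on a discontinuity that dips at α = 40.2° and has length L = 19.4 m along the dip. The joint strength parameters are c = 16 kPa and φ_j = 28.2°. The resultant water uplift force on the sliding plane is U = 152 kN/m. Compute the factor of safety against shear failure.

Resolving the block weight along and normal to the plane and applying the Mohr–Coulomb strength on the joint:
N' = W cosα − U = 924·cos40.2° − 152 = 553.7 kN/m
Driving force T = W sinα = 924·sin40.2° = 596.4 kN/m
Resisting force R = c·L + N'·tanφ_j = 16·19.4 + 553.7·tan28.2° = 310.4 + 296.9 = 607.3 kN/m
FS = R / T = 607.3 / 596.4 = 1.018

FS = 1.02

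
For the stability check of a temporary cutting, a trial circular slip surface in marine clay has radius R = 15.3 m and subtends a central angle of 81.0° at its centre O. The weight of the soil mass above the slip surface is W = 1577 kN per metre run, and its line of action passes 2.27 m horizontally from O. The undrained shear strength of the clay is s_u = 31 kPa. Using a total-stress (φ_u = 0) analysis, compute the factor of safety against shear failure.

Taking moments about the centre O, the resisting moment is provided by the undrained shear strength acting along the arc:
Arc length L_a = R·θ = 15.3·(81.0°·π/180) = 15.3·1.4137 = 21.63 m
M_R = s_u·L_a·R = 31·21.63·15.3 = 10259.0 kN·m/m
M_D = W·d = 1577·2.27 = 3579.8 kN·m/m
FS = M_R / M_D = 10259.0 / 3579.8 = 2.866

FS = 2.87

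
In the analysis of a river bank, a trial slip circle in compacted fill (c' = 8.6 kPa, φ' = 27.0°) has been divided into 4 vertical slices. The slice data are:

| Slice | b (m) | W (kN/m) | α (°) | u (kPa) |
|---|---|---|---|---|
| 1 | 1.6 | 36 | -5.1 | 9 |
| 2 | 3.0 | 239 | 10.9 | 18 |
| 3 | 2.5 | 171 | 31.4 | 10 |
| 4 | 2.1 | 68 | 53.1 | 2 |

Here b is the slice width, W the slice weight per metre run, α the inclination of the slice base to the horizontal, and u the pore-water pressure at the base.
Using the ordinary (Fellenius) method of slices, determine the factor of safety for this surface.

Ordinary method of slices: FS = Σ[c'·Δl_i + (W_i cosα_i − u_i·Δl_i)·tanφ'] / Σ W_i sinα_i, with Δl_i = b_i / cosα_i.
Slice 1: Δl = 1.6/cos(-5.1°) = 1.606 m; N'_1 = 36·cos(-5.1°) − 9·1.606 = 21.4; c'Δl = 13.81; W sinα = -3.2
Slice 2: Δl = 3.0/cos10.9° = 3.055 m; N'_2 = 239·cos10.9° − 18·3.055 = 179.7; c'Δl = 26.27; W sinα = 45.2
Slice 3: Δl = 2.5/cos31.4° = 2.929 m; N'_3 = 171·cos31.4° − 10·2.929 = 116.7; c'Δl = 25.19; W sinα = 89.1
Slice 4: Δl = 2.1/cos53.1° = 3.498 m; N'_4 = 68·cos53.1° − 2·3.498 = 33.8; c'Δl = 30.08; W sinα = 54.4
Σc'Δl = 95.4 kN/m; ΣN' = 351.6 kN/m; ΣW sinα = 185.5 kN/m
Resisting = 95.4 + 351.6·tan27.0° = 95.4 + 179.1 = 274.5 kN/m
FS = 274.5 / 185.5 = 1.480

FS = 1.48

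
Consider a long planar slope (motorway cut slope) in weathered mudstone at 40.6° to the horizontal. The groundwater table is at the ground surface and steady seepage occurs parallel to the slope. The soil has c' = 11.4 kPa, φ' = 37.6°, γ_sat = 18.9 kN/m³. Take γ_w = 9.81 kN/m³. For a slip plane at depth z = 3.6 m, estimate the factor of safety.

FS = 0.77

With seepage parallel to the slope and the water table at the surface, the effective normal stress on the slip plane uses the buoyant unit weight γ' = γ_sat − γ_w while the driving shear stress uses γ_sat:
FS = [c' + γ' z cos²β tanφ'] / [γ_sat z sinβ cosβ]
γ' = 18.9 − 9.81 = 9.09 kN/m³
Numerator = 11.4 + 9.09·3.6·cos²40.6°·tan37.6° = 11.4 + 9.09·3.6·0.5765·0.7701 = 25.928 kPa
Denominator = 18.9·3.6·sin40.6°·cos40.6° = 18.9·3.6·0.6508·0.7593 = 33.620 kPa
FS = 25.928 / 33.620 = 0.771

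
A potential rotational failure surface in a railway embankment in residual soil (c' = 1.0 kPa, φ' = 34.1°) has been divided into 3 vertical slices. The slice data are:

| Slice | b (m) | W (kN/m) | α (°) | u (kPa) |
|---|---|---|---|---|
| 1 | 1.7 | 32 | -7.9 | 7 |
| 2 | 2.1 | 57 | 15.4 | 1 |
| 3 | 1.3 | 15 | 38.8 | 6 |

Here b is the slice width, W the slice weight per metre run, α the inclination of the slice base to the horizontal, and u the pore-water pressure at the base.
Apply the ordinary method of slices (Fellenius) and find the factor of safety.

Ordinary method of slices: FS = Σ[c'·Δl_i + (W_i cosα_i − u_i·Δl_i)·tanφ'] / Σ W_i sinα_i, with Δl_i = b_i / cosα_i.
Slice 1: Δl = 1.7/cos(-7.9°) = 1.716 m; N'_1 = 32·cos(-7.9°) − 7·1.716 = 19.7; c'Δl = 1.72; W sinα = -4.4
Slice 2: Δl = 2.1/cos15.4° = 2.178 m; N'_2 = 57·cos15.4° − 1·2.178 = 52.8; c'Δl = 2.18; W sinα = 15.1
Slice 3: Δl = 1.3/cos38.8° = 1.668 m; N'_3 = 15·cos38.8° − 6·1.668 = 1.7; c'Δl = 1.67; W sinα = 9.4
Σc'Δl = 5.6 kN/m; ΣN' = 74.1 kN/m; ΣW sinα = 20.1 kN/m
Resisting = 5.6 + 74.1·tan34.1° = 5.6 + 50.2 = 55.8 kN/m
FS = 55.8 / 20.1 = 2.769

FS = 2.77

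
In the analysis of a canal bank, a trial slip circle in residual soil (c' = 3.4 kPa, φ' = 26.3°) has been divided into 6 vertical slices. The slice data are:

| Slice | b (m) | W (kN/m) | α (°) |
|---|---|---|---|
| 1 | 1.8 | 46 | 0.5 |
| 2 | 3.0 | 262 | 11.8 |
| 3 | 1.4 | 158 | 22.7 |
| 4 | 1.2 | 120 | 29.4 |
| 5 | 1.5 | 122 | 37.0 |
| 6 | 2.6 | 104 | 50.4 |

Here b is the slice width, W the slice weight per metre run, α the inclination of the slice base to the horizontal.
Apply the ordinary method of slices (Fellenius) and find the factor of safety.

FS = 1.22

Ordinary method of slices: FS = Σ[c'·Δl_i + (W_i cosα_i)·tanφ'] / Σ W_i sinα_i, with Δl_i = b_i / cosα_i.
Slice 1: Δl = 1.8/cos0.5° = 1.800 m; N'_1 = 46·cos0.5° = 46.0; c'Δl = 6.12; W sinα = 0.4
Slice 2: Δl = 3.0/cos11.8° = 3.065 m; N'_2 = 262·cos11.8° = 256.5; c'Δl = 10.42; W sinα = 53.6
Slice 3: Δl = 1.4/cos22.7° = 1.518 m; N'_3 = 158·cos22.7° = 145.8; c'Δl = 5.16; W sinα = 61.0
Slice 4: Δl = 1.2/cos29.4° = 1.377 m; N'_4 = 120·cos29.4° = 104.5; c'Δl = 4.68; W sinα = 58.9
Slice 5: Δl = 1.5/cos37.0° = 1.878 m; N'_5 = 122·cos37.0° = 97.4; c'Δl = 6.39; W sinα = 73.4
Slice 6: Δl = 2.6/cos50.4° = 4.079 m; N'_6 = 104·cos50.4° = 66.3; c'Δl = 13.87; W sinα = 80.1
Σc'Δl = 46.6 kN/m; ΣN' = 716.5 kN/m; ΣW sinα = 327.4 kN/m
Resisting = 46.6 + 716.5·tan26.3° = 46.6 + 354.1 = 400.8 kN/m
FS = 400.8 / 327.4 = 1.224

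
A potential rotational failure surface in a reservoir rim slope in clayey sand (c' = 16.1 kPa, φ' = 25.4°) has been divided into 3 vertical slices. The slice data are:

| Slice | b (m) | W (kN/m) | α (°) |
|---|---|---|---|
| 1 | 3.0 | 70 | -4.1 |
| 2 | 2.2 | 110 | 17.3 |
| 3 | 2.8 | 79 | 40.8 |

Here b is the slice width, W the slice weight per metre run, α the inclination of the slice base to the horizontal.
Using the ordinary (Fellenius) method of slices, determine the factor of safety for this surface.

Ordinary method of slices: FS = Σ[c'·Δl_i + (W_i cosα_i)·tanφ'] / Σ W_i sinα_i, with Δl_i = b_i / cosα_i.
Slice 1: Δl = 3.0/cos(-4.1°) = 3.008 m; N'_1 = 70·cos(-4.1°) = 69.8; c'Δl = 48.42; W sinα = -5.0
Slice 2: Δl = 2.2/cos17.3° = 2.304 m; N'_2 = 110·cos17.3° = 105.0; c'Δl = 37.10; W sinα = 32.7
Slice 3: Δl = 2.8/cos40.8° = 3.699 m; N'_3 = 79·cos40.8° = 59.8; c'Δl = 59.55; W sinα = 51.6
Σc'Δl = 145.1 kN/m; ΣN' = 234.6 kN/m; ΣW sinα = 79.3 kN/m
Resisting = 145.1 + 234.6·tan25.4° = 145.1 + 111.4 = 256.5 kN/m
FS = 256.5 / 79.3 = 3.233

FS = 3.23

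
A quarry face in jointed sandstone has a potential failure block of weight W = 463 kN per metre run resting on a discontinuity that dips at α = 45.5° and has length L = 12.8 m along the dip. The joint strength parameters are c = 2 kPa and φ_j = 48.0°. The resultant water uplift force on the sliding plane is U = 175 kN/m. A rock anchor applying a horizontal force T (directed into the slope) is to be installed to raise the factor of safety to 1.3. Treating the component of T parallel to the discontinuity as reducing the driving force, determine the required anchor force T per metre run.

T = 140 kN/m

Resolving forces along and normal to the sliding plane, with the horizontal anchor force T adding T·sinα to the effective normal force and T·cosα acting up the plane against the driving force:
FS = [cL + (W cosα − U + T sinα) tanφ_j] / [W sinα − T cosα]
Without the anchor: N' = 149.5 kN/m, driving T_d = 330.2 kN/m, resisting R = 2·12.8 + 149.5·tan48.0° = 191.7 kN/m, FS = 0.58.
Setting FS = 1.3 and solving for T:
1.3·(330.2 − T cos45.5°) = 191.7 + T sin45.5°·tan48.0°
T·(sin45.5°·tan48.0° + 1.3·cos45.5°) = 1.3·330.2 − 191.7
T·(0.7133·1.1106 + 1.3·0.7009) = 429.3 − 191.7 = 237.6
T·1.7033 = 237.6
T = 139.5 kN/m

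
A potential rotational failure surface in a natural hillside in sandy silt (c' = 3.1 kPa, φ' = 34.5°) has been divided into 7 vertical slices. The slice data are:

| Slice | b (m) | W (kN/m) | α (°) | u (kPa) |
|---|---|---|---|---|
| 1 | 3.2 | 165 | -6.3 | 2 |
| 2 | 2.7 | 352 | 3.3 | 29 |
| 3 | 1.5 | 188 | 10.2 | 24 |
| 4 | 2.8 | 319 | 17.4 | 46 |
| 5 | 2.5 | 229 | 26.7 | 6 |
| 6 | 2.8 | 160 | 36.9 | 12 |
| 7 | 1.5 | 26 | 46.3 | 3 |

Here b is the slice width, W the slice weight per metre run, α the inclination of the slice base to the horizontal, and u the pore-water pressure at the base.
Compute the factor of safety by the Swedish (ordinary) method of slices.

FS = 2.21

Ordinary method of slices: FS = Σ[c'·Δl_i + (W_i cosα_i − u_i·Δl_i)·tanφ'] / Σ W_i sinα_i, with Δl_i = b_i / cosα_i.
Slice 1: Δl = 3.2/cos(-6.3°) = 3.219 m; N'_1 = 165·cos(-6.3°) − 2·3.219 = 157.6; c'Δl = 9.98; W sinα = -18.1
Slice 2: Δl = 2.7/cos3.3° = 2.704 m; N'_2 = 352·cos3.3° − 29·2.704 = 273.0; c'Δl = 8.38; W sinα = 20.3
Slice 3: Δl = 1.5/cos10.2° = 1.524 m; N'_3 = 188·cos10.2° − 24·1.524 = 148.5; c'Δl = 4.72; W sinα = 33.3
Slice 4: Δl = 2.8/cos17.4° = 2.934 m; N'_4 = 319·cos17.4° − 46·2.934 = 169.4; c'Δl = 9.10; W sinα = 95.4
Slice 5: Δl = 2.5/cos26.7° = 2.798 m; N'_5 = 229·cos26.7° − 6·2.798 = 187.8; c'Δl = 8.68; W sinα = 102.9
Slice 6: Δl = 2.8/cos36.9° = 3.501 m; N'_6 = 160·cos36.9° − 12·3.501 = 85.9; c'Δl = 10.85; W sinα = 96.1
Slice 7: Δl = 1.5/cos46.3° = 2.171 m; N'_7 = 26·cos46.3° − 3·2.171 = 11.4; c'Δl = 6.73; W sinα = 18.8
Σc'Δl = 58.4 kN/m; ΣN' = 1033.6 kN/m; ΣW sinα = 348.6 kN/m
Resisting = 58.4 + 1033.6·tan34.5° = 58.4 + 710.4 = 768.8 kN/m
FS = 768.8 / 348.6 = 2.205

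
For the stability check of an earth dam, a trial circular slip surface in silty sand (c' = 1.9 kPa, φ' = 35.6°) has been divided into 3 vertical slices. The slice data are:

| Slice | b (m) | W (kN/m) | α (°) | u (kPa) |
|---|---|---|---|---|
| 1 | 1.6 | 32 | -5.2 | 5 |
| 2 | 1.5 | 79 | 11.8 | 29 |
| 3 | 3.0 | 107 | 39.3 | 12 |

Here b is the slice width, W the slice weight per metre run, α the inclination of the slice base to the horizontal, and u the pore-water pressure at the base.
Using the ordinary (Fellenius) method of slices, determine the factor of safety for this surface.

Ordinary method of slices: FS = Σ[c'·Δl_i + (W_i cosα_i − u_i·Δl_i)·tanφ'] / Σ W_i sinα_i, with Δl_i = b_i / cosα_i.
Slice 1: Δl = 1.6/cos(-5.2°) = 1.607 m; N'_1 = 32·cos(-5.2°) − 5·1.607 = 23.8; c'Δl = 3.05; W sinα = -2.9
Slice 2: Δl = 1.5/cos11.8° = 1.532 m; N'_2 = 79·cos11.8° − 29·1.532 = 32.9; c'Δl = 2.91; W sinα = 16.2
Slice 3: Δl = 3.0/cos39.3° = 3.877 m; N'_3 = 107·cos39.3° − 12·3.877 = 36.3; c'Δl = 7.37; W sinα = 67.8
Σc'Δl = 13.3 kN/m; ΣN' = 93.0 kN/m; ΣW sinα = 81.0 kN/m
Resisting = 13.3 + 93.0·tan35.6° = 13.3 + 66.6 = 79.9 kN/m
FS = 79.9 / 81.0 = 0.986

FS = 0.99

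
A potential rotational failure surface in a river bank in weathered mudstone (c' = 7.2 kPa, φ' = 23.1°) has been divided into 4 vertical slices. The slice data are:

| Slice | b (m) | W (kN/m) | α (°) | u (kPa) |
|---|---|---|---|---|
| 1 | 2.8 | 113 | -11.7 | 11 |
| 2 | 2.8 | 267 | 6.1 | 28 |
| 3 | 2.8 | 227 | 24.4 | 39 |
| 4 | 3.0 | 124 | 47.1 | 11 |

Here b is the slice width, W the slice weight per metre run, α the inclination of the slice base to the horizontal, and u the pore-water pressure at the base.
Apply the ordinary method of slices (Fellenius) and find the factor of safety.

FS = 1.37

Ordinary method of slices: FS = Σ[c'·Δl_i + (W_i cosα_i − u_i·Δl_i)·tanφ'] / Σ W_i sinα_i, with Δl_i = b_i / cosα_i.
Slice 1: Δl = 2.8/cos(-11.7°) = 2.859 m; N'_1 = 113·cos(-11.7°) − 11·2.859 = 79.2; c'Δl = 20.59; W sinα = -22.9
Slice 2: Δl = 2.8/cos6.1° = 2.816 m; N'_2 = 267·cos6.1° − 28·2.816 = 186.6; c'Δl = 20.27; W sinα = 28.4
Slice 3: Δl = 2.8/cos24.4° = 3.075 m; N'_3 = 227·cos24.4° − 39·3.075 = 86.8; c'Δl = 22.14; W sinα = 93.8
Slice 4: Δl = 3.0/cos47.1° = 4.407 m; N'_4 = 124·cos47.1° − 11·4.407 = 35.9; c'Δl = 31.73; W sinα = 90.8
Σc'Δl = 94.7 kN/m; ΣN' = 388.6 kN/m; ΣW sinα = 190.1 kN/m
Resisting = 94.7 + 388.6·tan23.1° = 94.7 + 165.7 = 260.5 kN/m
FS = 260.5 / 190.1 = 1.370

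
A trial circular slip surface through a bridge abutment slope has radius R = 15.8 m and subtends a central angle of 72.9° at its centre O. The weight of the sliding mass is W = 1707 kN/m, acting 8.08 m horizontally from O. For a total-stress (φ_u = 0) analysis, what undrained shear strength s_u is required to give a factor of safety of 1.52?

s_u = 66.0 kPa

FS = s_u·L_a·R / (W·d), so s_u = FS·W·d / (L_a·R).
Arc length L_a = R·θ = 15.8·(72.9°·π/180) = 15.8·1.2723 = 20.10 m
s_u = 1.52·1707·8.08 / (20.10·15.8) = 20964.7 / 317.63 = 66.00 kPa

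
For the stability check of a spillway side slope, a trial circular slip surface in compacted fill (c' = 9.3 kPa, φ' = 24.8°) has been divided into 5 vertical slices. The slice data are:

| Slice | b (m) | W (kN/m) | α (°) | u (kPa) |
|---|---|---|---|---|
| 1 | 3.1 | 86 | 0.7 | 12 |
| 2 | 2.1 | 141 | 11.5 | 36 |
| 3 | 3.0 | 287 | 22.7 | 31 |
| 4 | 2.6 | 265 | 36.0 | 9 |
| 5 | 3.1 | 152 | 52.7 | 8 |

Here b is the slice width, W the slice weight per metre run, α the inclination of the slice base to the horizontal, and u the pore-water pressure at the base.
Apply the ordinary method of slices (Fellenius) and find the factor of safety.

Ordinary method of slices: FS = Σ[c'·Δl_i + (W_i cosα_i − u_i·Δl_i)·tanφ'] / Σ W_i sinα_i, with Δl_i = b_i / cosα_i.
Slice 1: Δl = 3.1/cos0.7° = 3.100 m; N'_1 = 86·cos0.7° − 12·3.100 = 48.8; c'Δl = 28.83; W sinα = 1.1
Slice 2: Δl = 2.1/cos11.5° = 2.143 m; N'_2 = 141·cos11.5° − 36·2.143 = 61.0; c'Δl = 19.93; W sinα = 28.1
Slice 3: Δl = 3.0/cos22.7° = 3.252 m; N'_3 = 287·cos22.7° − 31·3.252 = 164.0; c'Δl = 30.24; W sinα = 110.8
Slice 4: Δl = 2.6/cos36.0° = 3.214 m; N'_4 = 265·cos36.0° − 9·3.214 = 185.5; c'Δl = 29.89; W sinα = 155.8
Slice 5: Δl = 3.1/cos52.7° = 5.116 m; N'_5 = 152·cos52.7° − 8·5.116 = 51.2; c'Δl = 47.58; W sinα = 120.9
Σc'Δl = 156.5 kN/m; ΣN' = 510.4 kN/m; ΣW sinα = 416.6 kN/m
Resisting = 156.5 + 510.4·tan24.8° = 156.5 + 235.8 = 392.3 kN/m
FS = 392.3 / 416.6 = 0.942

FS = 0.94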